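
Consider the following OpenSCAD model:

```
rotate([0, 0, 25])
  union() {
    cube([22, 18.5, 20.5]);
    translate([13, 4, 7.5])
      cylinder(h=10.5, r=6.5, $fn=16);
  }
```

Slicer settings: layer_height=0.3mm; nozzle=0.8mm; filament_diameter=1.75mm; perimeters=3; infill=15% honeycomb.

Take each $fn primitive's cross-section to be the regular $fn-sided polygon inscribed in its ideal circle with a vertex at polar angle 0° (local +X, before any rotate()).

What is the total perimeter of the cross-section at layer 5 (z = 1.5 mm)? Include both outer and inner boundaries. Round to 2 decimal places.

At z = 1.5 mm: the 22×18.5 cube contributes its full rectangle (perimeter 81.00 mm); the cylinder at (13, 4) does not reach this height (z outside [7.5, 18]); Merging all regions: only the 22×18.5 cube is present, so the union is just that shape — boundary = 81.00 mm; (whole slice rotated 25° about Z — lengths, areas and connectivity unchanged). Overall, the cross-section is a single solid region. Total boundary length (outer) = 81.00 mm.

81.00 mm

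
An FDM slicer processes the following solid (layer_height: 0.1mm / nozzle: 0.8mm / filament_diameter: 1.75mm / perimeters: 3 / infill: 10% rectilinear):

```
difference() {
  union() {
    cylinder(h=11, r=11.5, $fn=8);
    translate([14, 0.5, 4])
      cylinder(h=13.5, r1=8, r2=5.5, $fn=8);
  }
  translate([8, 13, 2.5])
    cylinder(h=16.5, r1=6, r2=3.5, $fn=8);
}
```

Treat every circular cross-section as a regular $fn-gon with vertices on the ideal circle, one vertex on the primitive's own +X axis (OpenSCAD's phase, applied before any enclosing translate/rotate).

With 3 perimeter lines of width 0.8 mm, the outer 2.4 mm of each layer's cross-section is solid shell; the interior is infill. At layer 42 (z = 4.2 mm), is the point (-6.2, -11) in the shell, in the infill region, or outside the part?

At z = 4.2 mm: the r=11.5 cylinder gives a regular 8-gon of circumradius 11.5 (constant along its height); the cone at (14, 0.5): at t=0.015 of its height the radius interpolates to r₁+(r₂−r₁)t = 7.963, giving a regular 8-gon of that circumradius; Taking the union: the regions partially overlap (shared area 35.39 mm²), so overlapping operands fuse into one piece — 1 connected region; the cone at (8, 13) contributes a regular 8-gon of circumradius 5.742 (interpolated between r1=6 and r2=3.5 at t=0.103); Taking the first minus the rest: starting from that combined region, the cone at (8, 13) partially overlaps it — only the 4.22 mm² overlap (of its 93.27 mm²) is removed, clipping the outline — 1 connected region. Overall, the cross-section is a single solid region. The nearest boundary edge runs (-0.00, -11.50)→(-8.13, -8.13); distance from the point to it = 1.91 mm. The point is not inside any of the regions above, so it lies outside the cross-section (1.91 mm from the nearest boundary).

outside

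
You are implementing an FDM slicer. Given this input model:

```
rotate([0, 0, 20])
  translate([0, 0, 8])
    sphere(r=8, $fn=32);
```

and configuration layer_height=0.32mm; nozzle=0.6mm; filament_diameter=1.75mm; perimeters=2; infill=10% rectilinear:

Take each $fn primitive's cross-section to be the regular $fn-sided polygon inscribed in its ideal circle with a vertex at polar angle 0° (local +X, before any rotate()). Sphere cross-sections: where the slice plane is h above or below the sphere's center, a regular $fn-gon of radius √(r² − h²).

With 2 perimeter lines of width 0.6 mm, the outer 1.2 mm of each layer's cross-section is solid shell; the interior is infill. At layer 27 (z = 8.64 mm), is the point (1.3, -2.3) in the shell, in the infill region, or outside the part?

infill

At z = 8.64 mm: the sphere: section is a regular 32-gon, circumradius = √(r²−h²) = √(8²−0.64²) = 7.974; (whole slice rotated 20° about Z — lengths, areas and connectivity unchanged). Overall, the cross-section is a single solid region. Undo the 20° rotation: the query point maps to (0.435, -2.606) in the un-rotated model frame. The nearest boundary edge runs (-0.00, -7.97)→(1.56, -7.82); distance from the point to it = 5.30 mm. The point is inside the cross-section and 5.30 mm from the nearest boundary — more than the 1.2 mm shell width (2 × 0.6), so it's in the infill interior.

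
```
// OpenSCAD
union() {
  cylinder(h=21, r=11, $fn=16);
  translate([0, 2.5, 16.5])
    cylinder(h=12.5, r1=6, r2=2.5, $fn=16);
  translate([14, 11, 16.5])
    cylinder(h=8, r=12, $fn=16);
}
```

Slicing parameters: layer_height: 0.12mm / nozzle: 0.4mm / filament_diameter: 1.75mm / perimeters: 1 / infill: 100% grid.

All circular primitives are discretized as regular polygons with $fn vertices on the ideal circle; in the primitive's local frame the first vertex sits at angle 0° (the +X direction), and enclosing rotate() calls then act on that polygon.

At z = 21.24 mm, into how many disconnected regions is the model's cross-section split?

At z = 21.24 mm: the cylinder is absent (z outside [0, 21]); the cone at (0, 2.5): at t=0.379 of its height the radius interpolates to r₁+(r₂−r₁)t = 4.673, giving a regular 16-gon of that circumradius; the r=12 cylinder at (14, 11) gives a regular 16-gon of circumradius 12 (constant along its height); Combining (union): the 2 present regions are separate (no shared area or edge), so areas and boundary lengths simply add and each stays a separate island — 2 connected regions. The result has 2 disconnected regions.

2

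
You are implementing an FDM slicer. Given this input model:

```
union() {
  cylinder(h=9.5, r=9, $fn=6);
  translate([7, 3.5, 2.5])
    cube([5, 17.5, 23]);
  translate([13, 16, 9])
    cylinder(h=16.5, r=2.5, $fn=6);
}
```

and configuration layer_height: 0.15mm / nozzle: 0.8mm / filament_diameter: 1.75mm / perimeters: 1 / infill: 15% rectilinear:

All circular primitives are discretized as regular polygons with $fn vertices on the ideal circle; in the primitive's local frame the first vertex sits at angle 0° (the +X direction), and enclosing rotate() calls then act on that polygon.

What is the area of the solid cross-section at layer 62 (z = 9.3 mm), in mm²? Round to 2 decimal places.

At z = 9.3 mm: the r=9 cylinder contributes a regular 6-gon of circumradius 9 (area = (6/2)·9.000²·sin(360°/6) = 210.44 mm²); the 5×17.5 cube at (7, 3.5) contributes its full rectangle (area 87.50 mm²); the cylinder at (13, 16): section is a regular 6-gon, circumradius r=2.5 (area = (6/2)·2.500²·sin(360°/6) = 16.24 mm²); Combining (union): the regions partially overlap — summed areas 314.18 mm² minus the doubly-counted overlap 3.79 mm² gives 310.39 mm² — area = 310.39 mm². Overall, the cross-section has 2 separate islands. Net area = 310.39 mm².

310.39 mm²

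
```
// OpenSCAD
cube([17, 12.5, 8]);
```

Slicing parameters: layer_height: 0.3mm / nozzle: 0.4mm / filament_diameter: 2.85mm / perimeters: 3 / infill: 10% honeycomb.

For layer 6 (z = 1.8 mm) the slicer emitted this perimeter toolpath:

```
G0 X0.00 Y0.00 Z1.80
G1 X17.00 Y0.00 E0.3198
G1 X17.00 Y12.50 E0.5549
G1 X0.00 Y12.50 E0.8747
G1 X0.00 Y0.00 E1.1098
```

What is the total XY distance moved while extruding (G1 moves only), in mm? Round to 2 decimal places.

Sum the Euclidean lengths of each G1 segment: total = 59.00 mm.

59.00 mm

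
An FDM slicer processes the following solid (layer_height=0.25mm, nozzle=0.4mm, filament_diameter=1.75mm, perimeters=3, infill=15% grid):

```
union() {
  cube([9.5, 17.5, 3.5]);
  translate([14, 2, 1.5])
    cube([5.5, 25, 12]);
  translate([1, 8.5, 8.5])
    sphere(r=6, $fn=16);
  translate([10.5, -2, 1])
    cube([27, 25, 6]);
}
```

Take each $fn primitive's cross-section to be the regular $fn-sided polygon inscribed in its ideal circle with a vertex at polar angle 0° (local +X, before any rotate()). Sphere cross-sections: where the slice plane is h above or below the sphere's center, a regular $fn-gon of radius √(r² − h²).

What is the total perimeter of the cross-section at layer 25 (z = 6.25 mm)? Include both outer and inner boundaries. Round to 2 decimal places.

146.72 mm

At z = 6.25 mm: the cube is not intersected at this z (z outside [0, 3.5]); the cube at (14, 2) is present — its section is the full 5.5×25 rectangle (perimeter 61.00 mm); the sphere at (1, 8.5): section is a regular 16-gon, circumradius = √(r²−h²) = √(6²−2.25²) = 5.562 (perimeter = 2·16·5.562·sin(180°/16) = 34.72 mm); the 27×25 cube at (10.5, -2) contributes its full rectangle (perimeter 104.00 mm); Combining (union): the regions partially overlap (shared area 115.50 mm²), so the edge portions inside another operand are dropped and the merged outline is re-measured after clipping — boundary = 146.72 mm. Overall, the cross-section has 2 separate islands. Total boundary length (outer) = 146.72 mm.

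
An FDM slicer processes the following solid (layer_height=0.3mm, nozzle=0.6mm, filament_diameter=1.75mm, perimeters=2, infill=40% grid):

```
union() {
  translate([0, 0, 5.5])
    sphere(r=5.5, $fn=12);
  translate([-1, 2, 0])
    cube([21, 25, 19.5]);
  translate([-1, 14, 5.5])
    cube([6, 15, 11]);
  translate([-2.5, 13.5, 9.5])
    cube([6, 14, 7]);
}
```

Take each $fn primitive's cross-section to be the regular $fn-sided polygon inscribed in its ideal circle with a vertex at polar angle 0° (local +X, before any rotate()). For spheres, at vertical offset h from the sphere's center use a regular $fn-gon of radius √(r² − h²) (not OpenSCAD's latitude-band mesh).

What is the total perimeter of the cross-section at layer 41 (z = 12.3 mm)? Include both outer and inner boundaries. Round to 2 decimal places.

At z = 12.3 mm: the sphere is not intersected at this z (|z−center|=6.800 > r=5.5); the cube at (-1, 2) is present — its section is the full 21×25 rectangle (perimeter 92.00 mm); the cube at (-1, 14) is present — its section is the full 6×15 rectangle (perimeter 42.00 mm); the 6×14 cube at (-2.5, 13.5) contributes its full rectangle (perimeter 40.00 mm); Combining (union): the regions partially overlap (shared area 141.00 mm²), so the edge portions inside another operand are dropped and the merged outline is re-measured after clipping — boundary = 99.00 mm. Overall, the cross-section is a single solid region. Total boundary length (outer) = 99.00 mm.

99.00 mm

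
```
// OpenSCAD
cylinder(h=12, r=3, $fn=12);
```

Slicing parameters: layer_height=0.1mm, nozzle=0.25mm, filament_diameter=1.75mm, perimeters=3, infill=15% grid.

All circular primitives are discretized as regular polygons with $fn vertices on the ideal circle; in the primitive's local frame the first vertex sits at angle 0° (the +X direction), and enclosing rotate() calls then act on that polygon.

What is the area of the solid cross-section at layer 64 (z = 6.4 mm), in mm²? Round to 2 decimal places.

27.00 mm²

At z = 6.4 mm: the r=3 cylinder contributes a regular 12-gon of circumradius 3 (area = (12/2)·3.000²·sin(360°/12) = 27.00 mm²). Overall, the cross-section is a single solid region. Net area = 27.00 mm².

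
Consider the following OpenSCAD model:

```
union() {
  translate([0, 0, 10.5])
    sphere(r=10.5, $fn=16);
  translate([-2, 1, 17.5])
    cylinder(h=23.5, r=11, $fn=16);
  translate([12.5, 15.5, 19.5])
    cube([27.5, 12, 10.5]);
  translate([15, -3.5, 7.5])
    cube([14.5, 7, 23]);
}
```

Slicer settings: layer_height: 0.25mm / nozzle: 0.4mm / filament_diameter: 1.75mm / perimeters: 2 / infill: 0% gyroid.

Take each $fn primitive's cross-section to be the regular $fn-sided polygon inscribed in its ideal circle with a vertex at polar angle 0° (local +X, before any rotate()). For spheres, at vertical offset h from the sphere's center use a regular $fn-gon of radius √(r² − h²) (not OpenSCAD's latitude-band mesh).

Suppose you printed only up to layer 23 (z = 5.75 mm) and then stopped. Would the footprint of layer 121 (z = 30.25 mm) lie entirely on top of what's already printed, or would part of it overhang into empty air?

part overhangs

Compare the two slices. At z = 5.75: the sphere: section is a regular 16-gon, circumradius = √(r²−h²) = √(10.5²−4.75²) = 9.364 (area = (16/2)·9.364²·sin(360°/16) = 268.45 mm²); the cylinder at (-2, 1) is not intersected at this z (z outside [17.5, 41]); the cube at (12.5, 15.5) is absent (z outside [19.5, 30]); the cube at (15, -3.5) is absent (z outside [7.5, 30.5]); Taking the union: only the r=10.5 sphere is present, so the union is just that shape — area = 268.45 mm². At z = 30.25: the sphere does not reach this height (|z−center|=19.750 > r=10.5); the cylinder at (-2, 1): section is a regular 16-gon, circumradius r=11 (area = (16/2)·11.000²·sin(360°/16) = 370.44 mm²); the cube at (12.5, 15.5) is absent (z outside [19.5, 30]); the 14.5×7 cube at (15, -3.5) contributes its full rectangle (area 101.50 mm²); Combining (union): the 2 present regions are separate (no shared area or edge), so areas and boundary lengths simply add and each stays a separate island — area = 471.94 mm². Checking containment: at z = 30.25 the cross-section extends beyond the z = 5.75 cross-section by about 209.90 mm².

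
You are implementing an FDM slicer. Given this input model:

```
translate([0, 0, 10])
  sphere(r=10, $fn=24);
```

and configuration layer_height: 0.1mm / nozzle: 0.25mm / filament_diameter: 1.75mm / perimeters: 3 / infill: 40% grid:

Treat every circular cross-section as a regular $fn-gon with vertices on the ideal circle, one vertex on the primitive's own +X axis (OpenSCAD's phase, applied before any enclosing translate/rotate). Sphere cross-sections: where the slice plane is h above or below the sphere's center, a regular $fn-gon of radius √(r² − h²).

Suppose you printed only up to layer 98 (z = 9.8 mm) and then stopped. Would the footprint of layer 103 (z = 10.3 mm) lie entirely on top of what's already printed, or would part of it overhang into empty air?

Compare the two slices. At z = 9.8: the sphere: section is a regular 24-gon, circumradius = √(r²−h²) = √(10²−0.2²) = 9.998 (area = (24/2)·9.998²·sin(360°/24) = 310.46 mm²). At z = 10.3: the sphere: section is a regular 24-gon, circumradius = √(r²−h²) = √(10²−0.3²) = 9.995 (area = (24/2)·9.995²·sin(360°/24) = 310.30 mm²). Checking containment: the cross-section at z = 10.3 is a subset of the cross-section at z = 9.8.

entirely on top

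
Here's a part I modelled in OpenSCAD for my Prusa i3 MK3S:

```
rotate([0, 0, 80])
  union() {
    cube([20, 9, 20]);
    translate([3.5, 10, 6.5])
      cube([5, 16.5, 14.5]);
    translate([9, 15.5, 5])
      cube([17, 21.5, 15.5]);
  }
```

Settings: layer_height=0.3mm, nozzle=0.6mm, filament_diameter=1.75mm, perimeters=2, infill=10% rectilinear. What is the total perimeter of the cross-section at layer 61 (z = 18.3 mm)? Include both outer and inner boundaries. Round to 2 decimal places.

At z = 18.3 mm: the cube (footprint 20×9) is included at this height (perimeter 58.00 mm); the 5×16.5 cube at (3.5, 10) contributes its full rectangle (perimeter 43.00 mm); the 17×21.5 cube at (9, 15.5) contributes its full rectangle (perimeter 77.00 mm); Taking the union: the 3 present regions are separate (no shared area or edge), so areas and boundary lengths simply add and each stays a separate island — boundary = 178.00 mm; (rotated 80° about Z; rotation is an isometry so areas/perimeters/island counts are preserved). Overall, the cross-section has 3 separate islands. Total boundary length (outer) = 178.00 mm.

178.00 mm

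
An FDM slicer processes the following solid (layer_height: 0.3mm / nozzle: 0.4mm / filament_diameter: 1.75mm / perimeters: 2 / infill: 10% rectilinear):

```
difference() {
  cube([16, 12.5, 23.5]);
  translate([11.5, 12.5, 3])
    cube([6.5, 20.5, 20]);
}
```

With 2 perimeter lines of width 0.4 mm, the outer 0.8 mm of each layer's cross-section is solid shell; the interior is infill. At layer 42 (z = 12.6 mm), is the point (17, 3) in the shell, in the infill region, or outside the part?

outside

At z = 12.6 mm: the cube is present — its section is the full 16×12.5 rectangle; the 6.5×20.5 cube at (11.5, 12.5) contributes its full rectangle; After the difference (first − rest): starting from the 16×12.5 cube, the 6.5×20.5 cube at (11.5, 12.5) misses the remaining region (no effect) — 1 connected region. Overall, the cross-section is a single solid region. The nearest boundary edge runs (16.00, 12.50)→(16.00, 0.00); distance from the point to it = 1.00 mm. The point is not inside any of the regions above, so it lies outside the cross-section (1.00 mm from the nearest boundary).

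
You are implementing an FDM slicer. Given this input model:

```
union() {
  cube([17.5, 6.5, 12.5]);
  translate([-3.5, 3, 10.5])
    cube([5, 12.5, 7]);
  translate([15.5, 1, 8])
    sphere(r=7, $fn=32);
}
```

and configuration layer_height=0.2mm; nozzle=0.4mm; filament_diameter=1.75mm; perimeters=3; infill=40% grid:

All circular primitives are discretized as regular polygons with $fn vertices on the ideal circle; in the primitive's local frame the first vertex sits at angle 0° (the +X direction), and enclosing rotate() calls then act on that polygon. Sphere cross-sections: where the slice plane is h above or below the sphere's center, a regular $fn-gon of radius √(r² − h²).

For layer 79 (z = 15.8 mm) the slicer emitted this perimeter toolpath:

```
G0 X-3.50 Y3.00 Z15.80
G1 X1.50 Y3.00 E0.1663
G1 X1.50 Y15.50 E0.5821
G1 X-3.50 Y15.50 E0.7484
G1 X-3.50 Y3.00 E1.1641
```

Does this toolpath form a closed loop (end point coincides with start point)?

yes

Start point (G0): (-3.50, 3.00). End point (last G1): the path returns to the start — closed.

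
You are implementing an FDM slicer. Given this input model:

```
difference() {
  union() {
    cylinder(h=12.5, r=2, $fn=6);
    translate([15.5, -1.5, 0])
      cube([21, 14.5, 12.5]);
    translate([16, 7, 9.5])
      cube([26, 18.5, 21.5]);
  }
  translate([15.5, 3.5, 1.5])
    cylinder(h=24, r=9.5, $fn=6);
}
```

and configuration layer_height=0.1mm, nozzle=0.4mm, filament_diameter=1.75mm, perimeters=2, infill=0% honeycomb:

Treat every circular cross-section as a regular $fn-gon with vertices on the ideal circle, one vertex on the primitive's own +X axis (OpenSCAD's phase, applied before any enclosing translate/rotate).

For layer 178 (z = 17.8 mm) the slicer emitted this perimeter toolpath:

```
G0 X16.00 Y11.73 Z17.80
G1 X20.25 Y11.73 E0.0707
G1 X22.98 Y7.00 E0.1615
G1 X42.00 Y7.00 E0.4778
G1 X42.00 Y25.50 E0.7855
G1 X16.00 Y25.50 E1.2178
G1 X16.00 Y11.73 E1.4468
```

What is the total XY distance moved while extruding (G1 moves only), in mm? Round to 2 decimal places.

Sum the Euclidean lengths of each G1 segment: total = 87.00 mm.

87.00 mm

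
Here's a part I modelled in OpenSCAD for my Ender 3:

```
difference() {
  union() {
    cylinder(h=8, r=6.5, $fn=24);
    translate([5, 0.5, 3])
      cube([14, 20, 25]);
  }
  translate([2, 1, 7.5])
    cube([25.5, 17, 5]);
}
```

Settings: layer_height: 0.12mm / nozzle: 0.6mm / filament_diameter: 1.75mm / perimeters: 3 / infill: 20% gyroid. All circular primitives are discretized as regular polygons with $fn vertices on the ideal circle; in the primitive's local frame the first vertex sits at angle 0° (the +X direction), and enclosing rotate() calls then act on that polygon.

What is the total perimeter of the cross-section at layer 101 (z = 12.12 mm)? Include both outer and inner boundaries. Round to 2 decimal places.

62.00 mm

At z = 12.12 mm: the cylinder is absent (z outside [0, 8]); the 14×20 cube at (5, 0.5) contributes its full rectangle (perimeter 68.00 mm); Taking the union: only the 14×20 cube at (5, 0.5) is present, so the union is just that shape — boundary = 68.00 mm; the 25.5×17 cube at (2, 1) contributes its full rectangle (perimeter 85.00 mm); Taking the first minus the rest: starting from that combined region, the 25.5×17 cube at (2, 1) partially overlaps it — only the 238.00 mm² overlap (of its 433.50 mm²) is removed, clipping the outline — boundary = 62.00 mm. Overall, the cross-section has 2 separate islands. Total boundary length (outer) = 62.00 mm.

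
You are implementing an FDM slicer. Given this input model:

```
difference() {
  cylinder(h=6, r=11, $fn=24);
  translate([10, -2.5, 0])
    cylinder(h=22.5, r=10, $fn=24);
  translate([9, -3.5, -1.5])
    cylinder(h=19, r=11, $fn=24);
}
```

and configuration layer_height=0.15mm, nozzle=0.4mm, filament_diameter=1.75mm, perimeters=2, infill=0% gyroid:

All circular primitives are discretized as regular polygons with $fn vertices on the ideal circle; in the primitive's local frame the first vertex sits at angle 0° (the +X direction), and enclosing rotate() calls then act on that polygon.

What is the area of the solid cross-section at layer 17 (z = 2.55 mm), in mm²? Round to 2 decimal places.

At z = 2.55 mm: the r=11 cylinder contributes a regular 24-gon of circumradius 11 (area = (24/2)·11.000²·sin(360°/24) = 375.81 mm²); the cylinder at (10, -2.5): section is a regular 24-gon, circumradius r=10 (area = (24/2)·10.000²·sin(360°/24) = 310.58 mm²); the r=11 cylinder at (9, -3.5) gives a regular 24-gon of circumradius 11 (constant along its height) (area = (24/2)·11.000²·sin(360°/24) = 375.81 mm²); After the difference (first − rest): starting from the r=11 cylinder (375.81 mm²), the r=10 cylinder at (10, -2.5) partially overlaps it — only the 135.92 mm² overlap (of its 310.58 mm²) is removed, clipping the outline; the r=11 cylinder at (9, -3.5) partially overlaps it — only the 35.67 mm² overlap (of its 375.81 mm²) is removed, clipping the outline — area = 204.22 mm². Overall, the cross-section is a single solid region. Net area = 204.22 mm².

204.22 mm²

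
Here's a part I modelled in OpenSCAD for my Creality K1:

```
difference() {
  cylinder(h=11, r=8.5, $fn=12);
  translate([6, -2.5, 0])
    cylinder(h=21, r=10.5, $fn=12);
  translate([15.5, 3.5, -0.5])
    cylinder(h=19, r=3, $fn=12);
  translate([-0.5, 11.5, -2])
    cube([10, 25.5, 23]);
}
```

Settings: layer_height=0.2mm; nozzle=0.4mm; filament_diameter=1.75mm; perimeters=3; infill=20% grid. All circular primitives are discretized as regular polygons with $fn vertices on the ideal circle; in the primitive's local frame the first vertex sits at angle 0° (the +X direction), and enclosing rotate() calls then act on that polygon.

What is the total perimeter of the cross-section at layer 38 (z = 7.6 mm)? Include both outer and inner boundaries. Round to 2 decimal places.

At z = 7.6 mm: the r=8.5 cylinder contributes a regular 12-gon of circumradius 8.5 (perimeter = 2·12·8.500·sin(180°/12) = 52.80 mm); the r=10.5 cylinder at (6, -2.5) contributes a regular 12-gon of circumradius 10.5 (perimeter = 2·12·10.500·sin(180°/12) = 65.22 mm); the cylinder at (15.5, 3.5): section is a regular 12-gon, circumradius r=3 (perimeter = 2·12·3.000·sin(180°/12) = 18.63 mm); the 10×25.5 cube at (-0.5, 11.5) contributes its full rectangle (perimeter 71.00 mm); Taking the first minus the rest: starting from the r=8.5 cylinder, the r=10.5 cylinder at (6, -2.5) partially overlaps it — only the 149.71 mm² overlap (of its 330.75 mm²) is removed, clipping the outline; the r=3 cylinder at (15.5, 3.5) misses the remaining region (no effect); the 10×25.5 cube at (-0.5, 11.5) misses the remaining region (no effect) — boundary = 46.76 mm. Overall, the cross-section is a single solid region. Total boundary length (outer) = 46.76 mm.

46.76 mm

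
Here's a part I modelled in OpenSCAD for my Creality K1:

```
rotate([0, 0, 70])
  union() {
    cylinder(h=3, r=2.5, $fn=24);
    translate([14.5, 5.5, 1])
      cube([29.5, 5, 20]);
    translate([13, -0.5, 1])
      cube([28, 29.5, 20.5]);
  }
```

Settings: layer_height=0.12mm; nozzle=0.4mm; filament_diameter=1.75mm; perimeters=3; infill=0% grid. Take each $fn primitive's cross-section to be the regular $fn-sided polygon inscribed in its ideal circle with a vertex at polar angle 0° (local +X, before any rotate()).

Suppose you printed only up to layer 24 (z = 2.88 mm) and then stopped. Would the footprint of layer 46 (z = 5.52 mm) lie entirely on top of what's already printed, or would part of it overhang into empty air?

Compare the two slices. At z = 2.88: the cylinder: section is a regular 24-gon, circumradius r=2.5 (area = (24/2)·2.500²·sin(360°/24) = 19.41 mm²); the cube at (14.5, 5.5) is present — its section is the full 29.5×5 rectangle (area 147.50 mm²); the 28×29.5 cube at (13, -0.5) contributes its full rectangle (area 826.00 mm²); Combining (union): the regions partially overlap — summed areas 992.91 mm² minus the doubly-counted overlap 132.50 mm² gives 860.41 mm² — area = 860.41 mm²; (rotated 70° about Z; rotation is an isometry so areas/perimeters/island counts are preserved). At z = 5.52: the cylinder does not reach this height (z outside [0, 3]); the 29.5×5 cube at (14.5, 5.5) contributes its full rectangle (area 147.50 mm²); the cube at (13, -0.5) (footprint 28×29.5) is included at this height (area 826.00 mm²); Taking the union: the regions partially overlap — summed areas 973.50 mm² minus the doubly-counted overlap 132.50 mm² gives 841.00 mm² — area = 841.00 mm²; (whole slice rotated 70° about Z — lengths, areas and connectivity unchanged). Checking containment: the cross-section at z = 5.52 is a subset of the cross-section at z = 2.88.

entirely on top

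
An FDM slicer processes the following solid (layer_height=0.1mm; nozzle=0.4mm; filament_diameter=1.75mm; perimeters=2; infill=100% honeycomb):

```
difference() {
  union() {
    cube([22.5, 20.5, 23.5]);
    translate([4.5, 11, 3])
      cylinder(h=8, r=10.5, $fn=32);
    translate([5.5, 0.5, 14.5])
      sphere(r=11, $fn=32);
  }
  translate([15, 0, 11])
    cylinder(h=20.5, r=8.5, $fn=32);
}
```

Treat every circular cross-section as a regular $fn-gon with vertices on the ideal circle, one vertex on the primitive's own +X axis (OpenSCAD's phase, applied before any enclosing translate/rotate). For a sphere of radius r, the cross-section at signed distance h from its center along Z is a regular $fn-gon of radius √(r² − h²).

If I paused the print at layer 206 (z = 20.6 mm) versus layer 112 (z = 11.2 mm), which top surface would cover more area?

Layer 206 (z = 20.6): the 22.5×20.5 cube contributes its full rectangle (area 461.25 mm²); the cylinder at (4.5, 11) is not intersected at this z (z outside [3, 11]); the r=11 sphere at (5.5, 0.5) slices to a regular 32-gon of circumradius 9.154 (√(r²−h²) with h=6.1 from center) (area = (32/2)·9.154²·sin(360°/32) = 261.55 mm²); Merging all regions: the regions partially overlap — summed areas 722.80 mm² minus the doubly-counted overlap 119.66 mm² gives 603.14 mm² — area = 603.14 mm²; the r=8.5 cylinder at (15, 0) contributes a regular 32-gon of circumradius 8.5 (area = (32/2)·8.500²·sin(360°/32) = 225.52 mm²); Taking the first minus the rest: starting from that combined region (603.14 mm²), the r=8.5 cylinder at (15, 0) partially overlaps it — only the 150.41 mm² overlap (of its 225.52 mm²) is removed, clipping the outline — area = 452.73 mm². So its area = 452.73 mm². Layer 112 (z = 11.2): the cube (footprint 22.5×20.5) is included at this height (area 461.25 mm²); the cylinder at (4.5, 11) does not reach this height (z outside [3, 11]); the r=11 sphere at (5.5, 0.5) contributes a regular 32-gon of circumradius √(11²−3.3²) = 10.493 (area = (32/2)·10.493²·sin(360°/32) = 343.70 mm²); Taking the union: the regions partially overlap — summed areas 804.95 mm² minus the doubly-counted overlap 148.66 mm² gives 656.29 mm² — area = 656.29 mm²; the cylinder at (15, 0): section is a regular 32-gon, circumradius r=8.5 (area = (32/2)·8.500²·sin(360°/32) = 225.52 mm²); Taking the first minus the rest: starting from the result so far (656.29 mm²), the r=8.5 cylinder at (15, 0) partially overlaps it — only the 162.28 mm² overlap (of its 225.52 mm²) is removed, clipping the outline — area = 494.02 mm². So its area = 494.02 mm². Layer 112 is larger (494.02 vs 452.73 mm²).

layer 112 (z = 11.2 mm)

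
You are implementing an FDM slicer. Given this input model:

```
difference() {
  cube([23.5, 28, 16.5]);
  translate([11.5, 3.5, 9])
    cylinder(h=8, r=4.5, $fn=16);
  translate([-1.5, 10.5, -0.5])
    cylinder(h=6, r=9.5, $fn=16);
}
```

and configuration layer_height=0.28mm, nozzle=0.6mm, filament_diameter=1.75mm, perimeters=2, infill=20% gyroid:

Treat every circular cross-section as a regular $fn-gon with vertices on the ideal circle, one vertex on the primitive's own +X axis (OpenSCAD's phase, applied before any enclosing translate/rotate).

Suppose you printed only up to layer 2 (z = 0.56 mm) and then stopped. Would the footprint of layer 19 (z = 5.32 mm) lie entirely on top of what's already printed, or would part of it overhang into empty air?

Compare the two slices. At z = 0.56: the cube (footprint 23.5×28) is included at this height (area 658.00 mm²); the cylinder at (11.5, 3.5) is not intersected at this z (z outside [9, 17]); the r=9.5 cylinder at (-1.5, 10.5) contributes a regular 16-gon of circumradius 9.5 (area = (16/2)·9.500²·sin(360°/16) = 276.30 mm²); Subtracting the remaining from the first: starting from the 23.5×28 cube (658.00 mm²), the r=9.5 cylinder at (-1.5, 10.5) partially overlaps it — only the 110.10 mm² overlap (of its 276.30 mm²) is removed, clipping the outline — area = 547.90 mm². At z = 5.32: the cube (footprint 23.5×28) is included at this height (area 658.00 mm²); the cylinder at (11.5, 3.5) is not intersected at this z (z outside [9, 17]); the r=9.5 cylinder at (-1.5, 10.5) gives a regular 16-gon of circumradius 9.5 (constant along its height) (area = (16/2)·9.500²·sin(360°/16) = 276.30 mm²); After the difference (first − rest): starting from the 23.5×28 cube (658.00 mm²), the r=9.5 cylinder at (-1.5, 10.5) partially overlaps it — only the 110.10 mm² overlap (of its 276.30 mm²) is removed, clipping the outline — area = 547.90 mm². Checking containment: the cross-section at z = 5.32 is a subset of the cross-section at z = 0.56.

entirely on top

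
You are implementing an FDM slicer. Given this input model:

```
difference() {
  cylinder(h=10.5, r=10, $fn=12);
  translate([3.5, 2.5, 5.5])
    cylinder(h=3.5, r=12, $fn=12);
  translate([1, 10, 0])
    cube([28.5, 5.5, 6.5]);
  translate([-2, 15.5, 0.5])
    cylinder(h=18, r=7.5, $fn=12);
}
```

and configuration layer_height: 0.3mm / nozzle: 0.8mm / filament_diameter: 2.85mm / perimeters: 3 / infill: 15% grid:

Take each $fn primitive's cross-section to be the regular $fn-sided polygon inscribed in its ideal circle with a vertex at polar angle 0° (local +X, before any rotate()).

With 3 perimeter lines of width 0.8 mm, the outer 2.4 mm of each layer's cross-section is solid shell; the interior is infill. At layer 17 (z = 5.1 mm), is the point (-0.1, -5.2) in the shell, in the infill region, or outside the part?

At z = 5.1 mm: the r=10 cylinder gives a regular 12-gon of circumradius 10 (constant along its height); the cylinder at (3.5, 2.5) is not intersected at this z (z outside [5.5, 9]); the 28.5×5.5 cube at (1, 10) contributes its full rectangle; the r=7.5 cylinder at (-2, 15.5) gives a regular 12-gon of circumradius 7.5 (constant along its height); Taking the first minus the rest: starting from the r=10 cylinder, the 28.5×5.5 cube at (1, 10) misses the remaining region (no effect); the r=7.5 cylinder at (-2, 15.5) partially overlaps it — only the 6.78 mm² overlap (of its 168.75 mm²) is removed, clipping the outline — 1 connected region. Overall, the cross-section is a single solid region. The nearest boundary edge runs (-0.00, -10.00)→(-5.00, -8.66); distance from the point to it = 4.61 mm. The point is inside the cross-section and 4.61 mm from the nearest boundary — more than the 2.4 mm shell width (3 × 0.8), so it's in the infill interior.

infill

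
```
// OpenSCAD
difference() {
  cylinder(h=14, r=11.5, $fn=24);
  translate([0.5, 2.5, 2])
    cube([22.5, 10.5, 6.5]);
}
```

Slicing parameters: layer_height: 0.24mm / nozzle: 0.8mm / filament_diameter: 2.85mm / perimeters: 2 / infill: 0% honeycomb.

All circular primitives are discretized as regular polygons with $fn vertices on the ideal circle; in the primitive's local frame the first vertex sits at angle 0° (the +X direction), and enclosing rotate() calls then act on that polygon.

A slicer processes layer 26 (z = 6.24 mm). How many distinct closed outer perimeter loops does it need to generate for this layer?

1

At z = 6.24 mm: the cylinder: section is a regular 24-gon, circumradius r=11.5; the cube at (0.5, 2.5) (footprint 22.5×10.5) is included at this height; After the difference (first − rest): starting from the r=11.5 cylinder, the 22.5×10.5 cube at (0.5, 2.5) partially overlaps it — only the 69.86 mm² overlap (of its 236.25 mm²) is removed, clipping the outline — 1 connected region. The result has 1 disconnected region.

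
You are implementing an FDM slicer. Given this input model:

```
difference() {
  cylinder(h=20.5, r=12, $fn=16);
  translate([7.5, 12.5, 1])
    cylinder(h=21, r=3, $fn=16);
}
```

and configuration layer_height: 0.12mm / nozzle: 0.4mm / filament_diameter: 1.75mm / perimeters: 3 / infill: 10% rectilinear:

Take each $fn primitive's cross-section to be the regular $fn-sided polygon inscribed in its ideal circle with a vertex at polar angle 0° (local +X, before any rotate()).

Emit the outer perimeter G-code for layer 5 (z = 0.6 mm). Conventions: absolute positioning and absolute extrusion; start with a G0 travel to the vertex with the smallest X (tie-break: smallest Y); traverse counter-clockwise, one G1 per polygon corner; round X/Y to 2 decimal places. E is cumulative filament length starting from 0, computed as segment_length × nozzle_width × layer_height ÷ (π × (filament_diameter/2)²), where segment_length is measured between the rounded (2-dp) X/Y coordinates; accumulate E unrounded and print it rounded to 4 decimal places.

At z = 0.6 mm: the r=12 cylinder gives a regular 16-gon of circumradius 12 (constant along its height); the cylinder at (7.5, 12.5) does not reach this height (z outside [1, 22]); Taking the first minus the rest: none of the subtracted shapes is present at this height, so the r=12 cylinder is unchanged — 1 connected region. The outline is a single polygon with 16 vertices. Extrusion per mm of travel: 0.4 × 0.12 / (π × 0.875²) = 0.019956. Accumulating E over each segment gives final E = 1.4954.

G0 X-12.00 Y0.00 Z0.60
G1 X-11.09 Y-4.59 E0.0934
G1 X-8.49 Y-8.49 E0.1869
G1 X-4.59 Y-11.09 E0.2805
G1 X0.00 Y-12.00 E0.3738
G1 X4.59 Y-11.09 E0.4672
G1 X8.49 Y-8.49 E0.5608
G1 X11.09 Y-4.59 E0.6543
G1 X12.00 Y0.00 E0.7477
G1 X11.09 Y4.59 E0.8411
G1 X8.49 Y8.49 E0.9346
G1 X4.59 Y11.09 E1.0281
G1 X0.00 Y12.00 E1.1215
G1 X-4.59 Y11.09 E1.2149
G1 X-8.49 Y8.49 E1.3084
G1 X-11.09 Y4.59 E1.4020
G1 X-12.00 Y0.00 E1.4954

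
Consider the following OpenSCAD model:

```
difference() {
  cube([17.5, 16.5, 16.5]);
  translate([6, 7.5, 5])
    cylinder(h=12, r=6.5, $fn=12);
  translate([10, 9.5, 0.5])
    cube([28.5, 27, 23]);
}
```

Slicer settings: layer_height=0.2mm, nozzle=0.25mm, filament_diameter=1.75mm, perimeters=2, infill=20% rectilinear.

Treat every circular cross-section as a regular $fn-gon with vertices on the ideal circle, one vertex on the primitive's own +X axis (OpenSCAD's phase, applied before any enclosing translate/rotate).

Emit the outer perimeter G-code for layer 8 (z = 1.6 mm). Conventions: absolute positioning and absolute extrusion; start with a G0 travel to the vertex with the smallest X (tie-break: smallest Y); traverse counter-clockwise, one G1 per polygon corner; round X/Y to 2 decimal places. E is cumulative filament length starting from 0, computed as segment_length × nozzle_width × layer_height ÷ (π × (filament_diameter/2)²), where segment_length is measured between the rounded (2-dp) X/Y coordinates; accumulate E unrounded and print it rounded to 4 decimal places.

G0 X0.00 Y0.00 Z1.60
G1 X17.50 Y0.00 E0.3638
G1 X17.50 Y9.50 E0.5613
G1 X10.00 Y9.50 E0.7172
G1 X10.00 Y16.50 E0.8627
G1 X0.00 Y16.50 E1.0706
G1 X0.00 Y0.00 E1.4136

At z = 1.6 mm: the cube is present — its section is the full 17.5×16.5 rectangle; the cylinder at (6, 7.5) is not intersected at this z (z outside [5, 17]); the cube at (10, 9.5) is present — its section is the full 28.5×27 rectangle; Taking the first minus the rest: starting from the 17.5×16.5 cube, the 28.5×27 cube at (10, 9.5) partially overlaps it — only the 52.50 mm² overlap (of its 769.50 mm²) is removed, clipping the outline — 1 connected region. The outline is a single polygon with 6 vertices. Extrusion per mm of travel: 0.25 × 0.2 / (π × 0.875²) = 0.020788. Accumulating E over each segment gives final E = 1.4136.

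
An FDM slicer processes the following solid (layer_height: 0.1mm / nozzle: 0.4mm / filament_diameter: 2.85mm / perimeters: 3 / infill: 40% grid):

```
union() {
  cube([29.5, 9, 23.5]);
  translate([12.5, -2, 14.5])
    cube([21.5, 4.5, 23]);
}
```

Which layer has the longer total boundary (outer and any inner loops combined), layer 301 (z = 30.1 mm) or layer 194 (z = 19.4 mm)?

Layer 301 (z = 30.1): the cube is absent (z outside [0, 23.5]); the 21.5×4.5 cube at (12.5, -2) contributes its full rectangle (perimeter 52.00 mm); Taking the union: only the 21.5×4.5 cube at (12.5, -2) is present, so the union is just that shape — boundary = 52.00 mm. So its perimeter = 52.00 mm. Layer 194 (z = 19.4): the cube (footprint 29.5×9) is included at this height (perimeter 77.00 mm); the cube at (12.5, -2) (footprint 21.5×4.5) is included at this height (perimeter 52.00 mm); Merging all regions: the regions partially overlap (shared area 42.50 mm²), so the edge portions inside another operand are dropped and the merged outline is re-measured after clipping — boundary = 90.00 mm. So its perimeter = 90.00 mm. Layer 194 is larger (90.00 vs 52.00 mm).

layer 194 (z = 19.4 mm)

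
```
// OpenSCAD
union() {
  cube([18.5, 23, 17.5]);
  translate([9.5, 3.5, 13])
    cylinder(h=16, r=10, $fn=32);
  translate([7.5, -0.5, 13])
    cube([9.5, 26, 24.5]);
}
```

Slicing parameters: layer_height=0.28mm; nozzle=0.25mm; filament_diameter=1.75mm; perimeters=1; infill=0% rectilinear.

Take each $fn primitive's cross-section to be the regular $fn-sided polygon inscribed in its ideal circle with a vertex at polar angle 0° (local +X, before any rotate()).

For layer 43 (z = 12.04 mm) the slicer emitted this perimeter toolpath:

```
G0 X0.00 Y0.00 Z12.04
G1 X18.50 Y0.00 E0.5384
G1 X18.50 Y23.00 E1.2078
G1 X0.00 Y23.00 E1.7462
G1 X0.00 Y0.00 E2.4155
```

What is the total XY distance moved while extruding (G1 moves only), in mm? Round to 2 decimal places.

Sum the Euclidean lengths of each G1 segment: total = 83.00 mm.

83.00 mm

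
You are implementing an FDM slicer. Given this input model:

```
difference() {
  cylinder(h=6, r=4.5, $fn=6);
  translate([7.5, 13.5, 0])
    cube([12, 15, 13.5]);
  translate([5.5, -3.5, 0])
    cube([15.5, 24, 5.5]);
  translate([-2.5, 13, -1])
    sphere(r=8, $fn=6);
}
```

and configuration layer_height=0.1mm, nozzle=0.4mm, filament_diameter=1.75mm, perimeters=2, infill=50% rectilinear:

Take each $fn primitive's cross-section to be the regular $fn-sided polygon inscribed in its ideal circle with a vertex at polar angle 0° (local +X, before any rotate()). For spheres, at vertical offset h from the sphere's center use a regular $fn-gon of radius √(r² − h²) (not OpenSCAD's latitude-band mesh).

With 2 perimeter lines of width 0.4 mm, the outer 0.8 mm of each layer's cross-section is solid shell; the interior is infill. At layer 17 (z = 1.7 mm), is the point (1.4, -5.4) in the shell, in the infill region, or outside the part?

At z = 1.7 mm: the cylinder: section is a regular 6-gon, circumradius r=4.5; the cube at (7.5, 13.5) (footprint 12×15) is included at this height; the cube at (5.5, -3.5) (footprint 15.5×24) is included at this height; the r=8 sphere at (-2.5, 13) contributes a regular 6-gon of circumradius √(8²−2.7²) = 7.531; Taking the first minus the rest: starting from the r=4.5 cylinder, the 12×15 cube at (7.5, 13.5) misses the remaining region (no effect); the 15.5×24 cube at (5.5, -3.5) misses the remaining region (no effect); the r=8 sphere at (-2.5, 13) misses the remaining region (no effect) — 1 connected region. Overall, the cross-section is a single solid region. The nearest boundary edge runs (2.25, -3.90)→(-2.25, -3.90); distance from the point to it = 1.50 mm. The point is not inside any of the regions above, so it lies outside the cross-section (1.50 mm from the nearest boundary).

outside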